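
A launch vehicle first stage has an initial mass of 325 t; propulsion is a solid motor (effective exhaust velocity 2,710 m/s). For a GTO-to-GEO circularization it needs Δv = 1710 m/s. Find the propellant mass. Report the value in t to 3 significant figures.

m₀/m_f = exp(Δv / v_e) = exp(1710 / 2710.0) = exp(0.6310) = 1.8795.
m_f = 325 / 1.8795 = 172.918 t, so propellant = m₀ − m_f = 325 − 172.918 = 152.082 t.

propellant mass ≈ 152 t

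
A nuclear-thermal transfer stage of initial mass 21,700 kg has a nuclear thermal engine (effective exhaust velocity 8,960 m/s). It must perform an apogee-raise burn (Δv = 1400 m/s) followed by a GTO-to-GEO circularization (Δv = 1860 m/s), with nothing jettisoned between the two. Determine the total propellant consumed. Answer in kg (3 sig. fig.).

total propellant consumed ≈ 6620 kg

After the first burn: m = 21700 × exp(−1400/8960.0) = 21700 × 0.85535 = 18,561.1 kg.
After the second burn: m = 18,561.1 × exp(−1860/8960.0) = 18,561.1 × 0.81254 = 15,081.6 kg.
Total propellant = m₀ − m_final = 21700 − 15,081.6 = 6,618.4 kg.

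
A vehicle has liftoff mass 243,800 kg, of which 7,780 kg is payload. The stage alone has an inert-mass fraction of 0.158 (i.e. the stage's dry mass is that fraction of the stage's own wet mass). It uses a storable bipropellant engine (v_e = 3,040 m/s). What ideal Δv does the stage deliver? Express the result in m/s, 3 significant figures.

Stage wet mass = m₀ − payload = 243,800 − 7,780 = 236,020 kg.
Stage dry mass = ε × stage wet mass = 0.158 × 236,020 = 37,291.2 kg.
Burnout mass m_f = stage dry + payload = 37,291.2 + 7,780 = 45,071.2 kg.
Δv = v_e · ln(243,800/45,071.2) = 3040.0 × ln(5.409) = 3040.0 × 1.6881 ≈ 5132 m/s.

Δv ≈ 5130 m/s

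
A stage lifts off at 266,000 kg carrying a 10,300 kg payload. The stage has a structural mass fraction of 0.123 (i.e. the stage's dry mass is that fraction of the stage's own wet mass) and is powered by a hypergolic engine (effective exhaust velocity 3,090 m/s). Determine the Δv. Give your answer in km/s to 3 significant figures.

Stage wet mass = m₀ − payload = 266,000 − 10,300 = 255,700 kg.
Stage dry mass = ε × stage wet mass = 0.123 × 255,700 = 31,451.1 kg.
Burnout mass m_f = stage dry + payload = 31,451.1 + 10,300 = 41,751.1 kg.
Δv = v_e · ln(266,000/41,751.1) = 3090.0 × ln(6.371) = 3090.0 × 1.8518 ≈ 5722 m/s.

Δv ≈ 5.72 km/s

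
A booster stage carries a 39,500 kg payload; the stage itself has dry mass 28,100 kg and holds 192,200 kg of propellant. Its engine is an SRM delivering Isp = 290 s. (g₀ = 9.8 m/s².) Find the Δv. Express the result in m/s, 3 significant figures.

v_e = Isp · g₀ = 290 × 9.8 = 2842.0 m/s.
m₀ = payload + dry + propellant = 39,500 + 28,100 + 192,200 = 259,800 kg.
m_f = payload + dry = 39,500 + 28,100 = 67,600 kg.
Using Δv = v_e ln(m₀/m_f): Δv = v_e · ln(m₀/m_f) = 2842.0 × ln(3.843) = 2842.0 × 1.3463 ≈ 3826.2 m/s.

Δv ≈ 3830 m/s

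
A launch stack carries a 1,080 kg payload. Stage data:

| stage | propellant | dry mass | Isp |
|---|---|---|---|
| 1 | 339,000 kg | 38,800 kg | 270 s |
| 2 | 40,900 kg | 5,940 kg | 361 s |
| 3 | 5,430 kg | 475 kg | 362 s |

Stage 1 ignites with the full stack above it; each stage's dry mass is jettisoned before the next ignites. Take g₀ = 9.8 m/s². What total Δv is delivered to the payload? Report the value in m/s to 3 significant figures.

Ignition mass of stage 1 = 339,000+38,800 + 40,900+5,940 + 5,430+475 + 1,080 = 431,625 kg.
Stage 1: m₀ = 431,625 kg, m_f = 431,625 − 339,000 = 92,625 kg; Δv = 270×9.8×ln(4.66) = 2646.0×1.5390 ≈ 4072 m/s.
Stage 2: m₀ = 53,825 kg, m_f = 53,825 − 40,900 = 12,925 kg; Δv = 361×9.8×ln(4.164) = 3537.8×1.4266 ≈ 5047 m/s.
Stage 3: m₀ = 6,985 kg, m_f = 6,985 − 5,430 = 1,555 kg; Δv = 362×9.8×ln(4.492) = 3547.6×1.5023 ≈ 5330 m/s.
Total Δv = 4072 + 5047 + 5330 = 14449 m/s.

Δv ≈ 14400 m/s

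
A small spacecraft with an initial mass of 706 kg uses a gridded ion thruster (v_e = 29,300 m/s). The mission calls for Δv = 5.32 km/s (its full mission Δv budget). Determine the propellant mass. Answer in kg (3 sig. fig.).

m₀/m_f = exp(Δv / v_e) = exp(5320 / 29300.0) = exp(0.1816) = 1.1991.
m_f = 706 / 1.1991 = 588.775 kg, so propellant = m₀ − m_f = 706 − 588.775 = 117.225 kg.

propellant mass ≈ 117 kg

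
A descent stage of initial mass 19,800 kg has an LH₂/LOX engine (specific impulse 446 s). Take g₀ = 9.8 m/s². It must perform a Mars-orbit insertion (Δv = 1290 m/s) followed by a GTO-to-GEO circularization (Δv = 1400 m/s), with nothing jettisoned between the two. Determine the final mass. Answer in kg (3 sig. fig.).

final mass ≈ 10700 kg

v_e = Isp · g₀ = 446 × 9.8 = 4370.8 m/s.
After the first burn: m = 19800 × exp(−1290/4370.8) = 19800 × 0.74443 = 14,739.7 kg.
After the second burn: m = 14,739.7 × exp(−1400/4370.8) = 14,739.7 × 0.72593 = 10,700 kg.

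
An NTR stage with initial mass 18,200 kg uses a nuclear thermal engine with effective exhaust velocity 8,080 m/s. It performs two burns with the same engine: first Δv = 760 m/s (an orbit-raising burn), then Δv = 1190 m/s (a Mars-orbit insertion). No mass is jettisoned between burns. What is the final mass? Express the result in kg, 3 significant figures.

After the first burn: m = 18200 × exp(−760/8080.0) = 18200 × 0.91023 = 16,566.2 kg.
After the second burn: m = 16,566.2 × exp(−1190/8080.0) = 16,566.2 × 0.86305 = 14,297.5 kg.

final mass ≈ 14300 kg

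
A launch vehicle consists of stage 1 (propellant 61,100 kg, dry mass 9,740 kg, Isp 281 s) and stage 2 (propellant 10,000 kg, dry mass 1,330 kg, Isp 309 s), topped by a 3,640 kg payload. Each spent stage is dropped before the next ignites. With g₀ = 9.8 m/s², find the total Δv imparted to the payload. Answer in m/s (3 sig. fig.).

Ignition mass of stage 1 = 61,100+9,740 + 10,000+1,330 + 3,640 = 85,810 kg.
Stage 1: m₀ = 85,810 kg, m_f = 85,810 − 61,100 = 24,710 kg; Δv = 281×9.8×ln(3.473) = 2753.8×1.2449 ≈ 3428 m/s.
Stage 2: m₀ = 14,970 kg, m_f = 14,970 − 10,000 = 4,970 kg; Δv = 309×9.8×ln(3.012) = 3028.2×1.1026 ≈ 3339 m/s.
Total Δv = 3428 + 3339 = 6767 m/s.

Δv ≈ 6770 m/s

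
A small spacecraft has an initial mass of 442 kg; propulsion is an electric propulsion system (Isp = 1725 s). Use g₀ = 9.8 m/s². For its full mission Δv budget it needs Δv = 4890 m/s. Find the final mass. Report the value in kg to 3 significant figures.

v_e = Isp · g₀ = 1725 × 9.8 = 16905.0 m/s.
m₀/m_f = exp(Δv / v_e) = exp(4890 / 16905.0) = exp(0.2893) = 1.3354.
m_f = m₀ / 1.3354 = 442 / 1.3354 = 330.987 kg.

final mass ≈ 331 kg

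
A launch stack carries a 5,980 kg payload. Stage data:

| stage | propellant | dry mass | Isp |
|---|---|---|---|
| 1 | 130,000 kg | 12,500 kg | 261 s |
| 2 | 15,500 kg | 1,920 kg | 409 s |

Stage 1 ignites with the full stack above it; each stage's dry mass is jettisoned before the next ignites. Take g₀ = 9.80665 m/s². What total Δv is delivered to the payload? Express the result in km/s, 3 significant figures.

Δv ≈ 8.27 km/s

Ignition mass of stage 1 = 130,000+12,500 + 15,500+1,920 + 5,980 = 165,900 kg.
Stage 1: m₀ = 165,900 kg, m_f = 165,900 − 130,000 = 35,900 kg; Δv = 261×9.80665×ln(4.621) = 2559.5×1.5306 ≈ 3918 m/s.
Stage 2: m₀ = 23,400 kg, m_f = 23,400 − 15,500 = 7,900 kg; Δv = 409×9.80665×ln(2.962) = 4010.9×1.0859 ≈ 4355 m/s.
Total Δv = 3918 + 4355 = 8273 m/s.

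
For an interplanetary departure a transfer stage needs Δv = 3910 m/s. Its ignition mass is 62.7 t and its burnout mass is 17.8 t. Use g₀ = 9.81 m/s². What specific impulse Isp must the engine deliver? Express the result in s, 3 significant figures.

ln(m₀/m_f) = ln(62700/17800) = ln(3.522) = 1.2592.
v_e = Δv / ln(m₀/m_f) = 3910 / 1.2592 = 3105.2 m/s.
Isp = v_e / g₀ = 3105.2 / 9.81 = 316.5 s.

Isp ≈ 317 s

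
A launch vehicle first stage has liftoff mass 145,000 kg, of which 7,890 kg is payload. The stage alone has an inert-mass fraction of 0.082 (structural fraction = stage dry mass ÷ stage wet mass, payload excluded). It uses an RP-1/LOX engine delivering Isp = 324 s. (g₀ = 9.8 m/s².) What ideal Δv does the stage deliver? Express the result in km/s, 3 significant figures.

Stage wet mass = m₀ − payload = 145,000 − 7,890 = 137,110 kg.
Stage dry mass = ε × stage wet mass = 0.082 × 137,110 = 11,243 kg.
Burnout mass m_f = stage dry + payload = 11,243 + 7,890 = 19,133 kg.
v_e = Isp · g₀ = 324 × 9.8 = 3175.2 m/s.
Rocket equation: Δv = v_e · ln(145,000/19,133) = 3175.2 × ln(7.579) = 3175.2 × 2.0253 ≈ 6431 m/s.

Δv ≈ 6.43 km/s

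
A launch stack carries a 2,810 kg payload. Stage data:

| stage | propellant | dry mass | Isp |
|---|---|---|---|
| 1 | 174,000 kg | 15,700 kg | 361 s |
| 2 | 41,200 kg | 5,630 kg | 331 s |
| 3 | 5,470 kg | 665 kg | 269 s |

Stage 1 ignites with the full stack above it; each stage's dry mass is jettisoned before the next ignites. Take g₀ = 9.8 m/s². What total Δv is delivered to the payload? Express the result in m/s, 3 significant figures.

Δv ≈ 11200 m/s

Ignition mass of stage 1 = 174,000+15,700 + 41,200+5,630 + 5,470+665 + 2,810 = 245,475 kg.
Stage 1: m₀ = 245,475 kg, m_f = 245,475 − 174,000 = 71,475 kg; Δv = 361×9.8×ln(3.434) = 3537.8×1.2338 ≈ 4365 m/s.
Stage 2: m₀ = 55,775 kg, m_f = 55,775 − 41,200 = 14,575 kg; Δv = 331×9.8×ln(3.827) = 3243.8×1.3420 ≈ 4353 m/s.
Stage 3: m₀ = 8,945 kg, m_f = 8,945 − 5,470 = 3,475 kg; Δv = 269×9.8×ln(2.574) = 2636.2×0.9455 ≈ 2493 m/s.
Total Δv = 4365 + 4353 + 2493 = 11211 m/s.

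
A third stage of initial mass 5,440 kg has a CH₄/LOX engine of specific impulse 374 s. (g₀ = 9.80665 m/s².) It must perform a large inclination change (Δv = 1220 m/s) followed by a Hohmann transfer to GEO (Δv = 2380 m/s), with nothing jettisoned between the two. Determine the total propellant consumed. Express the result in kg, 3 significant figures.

total propellant consumed ≈ 3400 kg

v_e = Isp · g₀ = 374 × 9.80665 = 3667.7 m/s.
After the first burn: m = 5440 × exp(−1220/3667.7) = 5440 × 0.71703 = 3,900.64 kg.
After the second burn: m = 3,900.64 × exp(−2380/3667.7) = 3,900.64 × 0.52261 = 2,038.51 kg.
Total propellant = m₀ − m_final = 5440 − 2,038.51 = 3,401.49 kg.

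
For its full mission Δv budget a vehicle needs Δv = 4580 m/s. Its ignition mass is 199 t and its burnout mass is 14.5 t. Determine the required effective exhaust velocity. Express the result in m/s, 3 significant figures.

v_e ≈ 1750 m/s

ln(m₀/m_f) = ln(199000/14500) = ln(13.72) = 2.6192.
v_e = Δv / ln(m₀/m_f) = 4580 / 2.6192 = 1748.7 m/s.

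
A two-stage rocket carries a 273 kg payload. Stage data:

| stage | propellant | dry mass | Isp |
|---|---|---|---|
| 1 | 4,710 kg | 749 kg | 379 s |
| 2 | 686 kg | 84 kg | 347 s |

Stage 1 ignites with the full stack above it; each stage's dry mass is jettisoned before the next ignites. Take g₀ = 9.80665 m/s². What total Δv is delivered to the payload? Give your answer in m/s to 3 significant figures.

Δv ≈ 8440 m/s

Ignition mass of stage 1 = 4,710+749 + 686+84 + 273 = 6,502 kg.
Stage 1: m₀ = 6,502 kg, m_f = 6,502 − 4,710 = 1,792 kg; Δv = 379×9.80665×ln(3.628) = 3716.7×1.2888 ≈ 4790 m/s.
Stage 2: m₀ = 1,043 kg, m_f = 1,043 − 686 = 357 kg; Δv = 347×9.80665×ln(2.922) = 3402.9×1.0721 ≈ 3648 m/s.
Total Δv = 4790 + 3648 = 8438 m/s.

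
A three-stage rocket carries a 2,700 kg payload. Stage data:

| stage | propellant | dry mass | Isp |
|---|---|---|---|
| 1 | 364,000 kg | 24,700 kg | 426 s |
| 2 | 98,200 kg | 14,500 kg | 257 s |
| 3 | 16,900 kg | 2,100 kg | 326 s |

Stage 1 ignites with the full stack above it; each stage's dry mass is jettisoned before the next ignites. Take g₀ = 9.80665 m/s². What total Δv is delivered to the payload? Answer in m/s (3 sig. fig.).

Ignition mass of stage 1 = 364,000+24,700 + 98,200+14,500 + 16,900+2,100 + 2,700 = 523,100 kg.
Stage 1: m₀ = 523,100 kg, m_f = 523,100 − 364,000 = 159,100 kg; Δv = 426×9.80665×ln(3.288) = 4177.6×1.1902 ≈ 4972 m/s.
Stage 2: m₀ = 134,400 kg, m_f = 134,400 − 98,200 = 36,200 kg; Δv = 257×9.80665×ln(3.713) = 2520.3×1.3118 ≈ 3306 m/s.
Stage 3: m₀ = 21,700 kg, m_f = 21,700 − 16,900 = 4,800 kg; Δv = 326×9.80665×ln(4.521) = 3197.0×1.5087 ≈ 4823 m/s.
Total Δv = 4972 + 3306 + 4823 = 13101 m/s.

Δv ≈ 13100 m/s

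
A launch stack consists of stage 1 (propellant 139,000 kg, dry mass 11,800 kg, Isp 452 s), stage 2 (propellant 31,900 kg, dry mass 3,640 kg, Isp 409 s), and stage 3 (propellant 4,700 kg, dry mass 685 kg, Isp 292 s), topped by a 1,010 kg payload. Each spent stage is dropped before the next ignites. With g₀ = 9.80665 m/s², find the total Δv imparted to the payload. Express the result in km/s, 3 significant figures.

Δv ≈ 15.2 km/s

Ignition mass of stage 1 = 139,000+11,800 + 31,900+3,640 + 4,700+685 + 1,010 = 192,735 kg.
Stage 1: m₀ = 192,735 kg, m_f = 192,735 − 139,000 = 53,735 kg; Δv = 452×9.80665×ln(3.587) = 4432.6×1.2773 ≈ 5662 m/s.
Stage 2: m₀ = 41,935 kg, m_f = 41,935 − 31,900 = 10,035 kg; Δv = 409×9.80665×ln(4.179) = 4010.9×1.4300 ≈ 5736 m/s.
Stage 3: m₀ = 6,395 kg, m_f = 6,395 − 4,700 = 1,695 kg; Δv = 292×9.80665×ln(3.773) = 2863.5×1.3278 ≈ 3802 m/s.
Total Δv = 5662 + 5736 + 3802 = 15200 m/s.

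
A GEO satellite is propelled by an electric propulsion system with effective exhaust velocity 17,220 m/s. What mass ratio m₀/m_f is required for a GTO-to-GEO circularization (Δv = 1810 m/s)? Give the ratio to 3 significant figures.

mass ratio ≈ 1.11

By the Tsiolkovsky rocket equation, m₀/m_f = exp(Δv / v_e) = exp(1810 / 17220.0) = exp(0.1051) = 1.1108.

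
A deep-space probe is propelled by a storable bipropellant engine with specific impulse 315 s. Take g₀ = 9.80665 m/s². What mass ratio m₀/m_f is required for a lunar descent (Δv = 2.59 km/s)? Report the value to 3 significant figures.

mass ratio ≈ 2.31

v_e = Isp · g₀ = 315 × 9.80665 = 3089.1 m/s.
m₀/m_f = exp(Δv / v_e) = exp(2590 / 3089.1) = exp(0.8384) = 2.3127.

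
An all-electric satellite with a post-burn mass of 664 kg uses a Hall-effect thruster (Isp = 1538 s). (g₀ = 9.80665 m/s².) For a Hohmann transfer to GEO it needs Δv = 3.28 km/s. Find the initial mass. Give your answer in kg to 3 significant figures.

initial mass ≈ 825 kg

v_e = Isp · g₀ = 1538 × 9.80665 = 15082.6 m/s.
From the ideal rocket equation, m₀/m_f = exp(Δv / v_e) = exp(3280 / 15082.6) = exp(0.2175) = 1.2429.
m₀ = m_f × 1.2429 = 664 × 1.2429 = 825.286 kg.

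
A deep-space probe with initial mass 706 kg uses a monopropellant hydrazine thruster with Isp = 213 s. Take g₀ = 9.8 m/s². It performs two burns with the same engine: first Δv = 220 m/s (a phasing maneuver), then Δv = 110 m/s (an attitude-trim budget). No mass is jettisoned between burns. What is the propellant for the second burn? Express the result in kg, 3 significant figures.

propellant for the second burn ≈ 32.6 kg

v_e = Isp · g₀ = 213 × 9.8 = 2087.4 m/s.
After the first burn: m = 706 × exp(−220/2087.4) = 706 × 0.89997 = 635.379 kg.
After the second burn: m = 635.379 × exp(−110/2087.4) = 635.379 × 0.94867 = 602.765 kg.
Second-burn propellant = 635.379 − 602.765 = 32.614 kg.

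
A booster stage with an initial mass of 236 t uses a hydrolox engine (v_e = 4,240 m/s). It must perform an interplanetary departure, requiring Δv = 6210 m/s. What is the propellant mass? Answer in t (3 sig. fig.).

propellant mass ≈ 181 t

m₀/m_f = exp(Δv / v_e) = exp(6210 / 4240.0) = exp(1.4646) = 4.3259.
m_f = 236 / 4.3259 = 54.5551 t, so propellant = m₀ − m_f = 236 − 54.5551 = 181.4449 t.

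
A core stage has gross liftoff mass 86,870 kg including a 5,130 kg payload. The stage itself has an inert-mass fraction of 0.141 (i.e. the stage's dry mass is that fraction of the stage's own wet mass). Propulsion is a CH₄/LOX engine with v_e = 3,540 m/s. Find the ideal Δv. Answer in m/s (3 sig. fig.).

Δv ≈ 5850 m/s

Stage wet mass = m₀ − payload = 86,870 − 5,130 = 81,740 kg.
Stage dry mass = ε × stage wet mass = 0.141 × 81,740 = 11,525.3 kg.
Burnout mass m_f = stage dry + payload = 11,525.3 + 5,130 = 16,655.3 kg.
Δv = v_e · ln(86,870/16,655.3) = 3540.0 × ln(5.216) = 3540.0 × 1.6517 ≈ 5847 m/s.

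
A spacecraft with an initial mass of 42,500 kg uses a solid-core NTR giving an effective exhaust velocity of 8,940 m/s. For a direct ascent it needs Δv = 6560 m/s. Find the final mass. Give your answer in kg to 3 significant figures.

From the ideal rocket equation, m₀/m_f = exp(Δv / v_e) = exp(6560 / 8940.0) = exp(0.7338) = 2.0829.
m_f = m₀ / 2.0829 = 42,500 / 2.0829 = 20,404.2 kg.

final mass ≈ 20400 kg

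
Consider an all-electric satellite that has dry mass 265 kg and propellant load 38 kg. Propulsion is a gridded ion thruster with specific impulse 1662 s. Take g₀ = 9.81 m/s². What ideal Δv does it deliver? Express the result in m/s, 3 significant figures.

Δv ≈ 2180 m/s

v_e = Isp · g₀ = 1662 × 9.81 = 16304.2 m/s.
m₀ = m_dry + m_prop = 265 + 38 = 303 kg.
Using Δv = v_e ln(m₀/m_f): Δv = v_e · ln(m₀/m_f) = 16304.2 × ln(1.143) = 16304.2 × 0.1340 ≈ 2184.8 m/s.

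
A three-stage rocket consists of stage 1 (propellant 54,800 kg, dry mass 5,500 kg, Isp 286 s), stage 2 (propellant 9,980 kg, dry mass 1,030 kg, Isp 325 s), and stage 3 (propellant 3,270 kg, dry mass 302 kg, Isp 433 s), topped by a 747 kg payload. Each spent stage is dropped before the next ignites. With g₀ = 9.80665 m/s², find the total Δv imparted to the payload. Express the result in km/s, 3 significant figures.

Ignition mass of stage 1 = 54,800+5,500 + 9,980+1,030 + 3,270+302 + 747 = 75,629 kg.
Stage 1: m₀ = 75,629 kg, m_f = 75,629 − 54,800 = 20,829 kg; Δv = 286×9.80665×ln(3.631) = 2804.7×1.2895 ≈ 3617 m/s.
Stage 2: m₀ = 15,329 kg, m_f = 15,329 − 9,980 = 5,349 kg; Δv = 325×9.80665×ln(2.866) = 3187.2×1.0528 ≈ 3356 m/s.
Stage 3: m₀ = 4,319 kg, m_f = 4,319 − 3,270 = 1,049 kg; Δv = 433×9.80665×ln(4.117) = 4246.3×1.4152 ≈ 6009 m/s.
Total Δv = 3617 + 3356 + 6009 = 12982 m/s.

Δv ≈ 13.0 km/s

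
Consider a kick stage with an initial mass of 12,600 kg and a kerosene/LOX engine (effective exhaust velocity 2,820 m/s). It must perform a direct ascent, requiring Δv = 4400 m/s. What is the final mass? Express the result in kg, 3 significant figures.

Rocket equation: m₀/m_f = exp(Δv / v_e) = exp(4400 / 2820.0) = exp(1.5603) = 4.7602.
m_f = m₀ / 4.7602 = 12,600 / 4.7602 = 2,646.95 kg.

final mass ≈ 2650 kg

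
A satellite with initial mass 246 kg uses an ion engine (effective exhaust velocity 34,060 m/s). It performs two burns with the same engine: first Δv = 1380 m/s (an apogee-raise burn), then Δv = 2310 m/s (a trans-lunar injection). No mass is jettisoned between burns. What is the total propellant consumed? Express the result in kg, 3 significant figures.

After the first burn: m = 246 × exp(−1380/34060.0) = 246 × 0.96029 = 236.231 kg.
After the second burn: m = 236.231 × exp(−2310/34060.0) = 236.231 × 0.93443 = 220.741 kg.
Total propellant = m₀ − m_final = 246 − 220.741 = 25.259 kg.

total propellant consumed ≈ 25.3 kg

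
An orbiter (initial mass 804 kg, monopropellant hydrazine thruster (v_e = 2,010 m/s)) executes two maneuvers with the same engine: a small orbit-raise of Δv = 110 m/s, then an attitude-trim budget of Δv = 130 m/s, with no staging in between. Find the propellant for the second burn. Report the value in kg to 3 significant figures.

After the first burn: m = 804 × exp(−110/2010.0) = 804 × 0.94674 = 761.179 kg.
After the second burn: m = 761.179 × exp(−130/2010.0) = 761.179 × 0.93737 = 713.506 kg.
Second-burn propellant = 761.179 − 713.506 = 47.673 kg.

propellant for the second burn ≈ 47.7 kg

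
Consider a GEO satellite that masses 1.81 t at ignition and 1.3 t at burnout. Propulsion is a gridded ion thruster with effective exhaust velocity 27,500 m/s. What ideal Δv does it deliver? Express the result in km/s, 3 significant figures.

Δv = v_e · ln(m₀/m_f) = 27500.0 × ln(1.392) = 27500.0 × 0.3310 ≈ 9101.5 m/s.

Δv ≈ 9.10 km/s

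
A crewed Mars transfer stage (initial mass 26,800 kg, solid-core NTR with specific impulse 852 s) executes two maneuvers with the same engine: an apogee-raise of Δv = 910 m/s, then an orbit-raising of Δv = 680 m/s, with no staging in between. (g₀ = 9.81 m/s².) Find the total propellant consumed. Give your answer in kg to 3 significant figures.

v_e = Isp · g₀ = 852 × 9.81 = 8358.1 m/s.
After the first burn: m = 26800 × exp(−910/8358.1) = 26800 × 0.89684 = 24,035.3 kg.
After the second burn: m = 24,035.3 × exp(−680/8358.1) = 24,035.3 × 0.92186 = 22,157.2 kg.
Total propellant = m₀ − m_final = 26800 − 22,157.2 = 4,642.8 kg.

total propellant consumed ≈ 4640 kg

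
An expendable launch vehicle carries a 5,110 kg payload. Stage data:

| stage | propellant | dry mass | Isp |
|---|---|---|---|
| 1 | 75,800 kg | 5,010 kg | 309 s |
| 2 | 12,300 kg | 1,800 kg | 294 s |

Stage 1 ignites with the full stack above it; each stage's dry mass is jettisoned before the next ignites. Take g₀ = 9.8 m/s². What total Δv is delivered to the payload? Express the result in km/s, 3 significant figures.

Δv ≈ 7.24 km/s

Ignition mass of stage 1 = 75,800+5,010 + 12,300+1,800 + 5,110 = 100,020 kg.
Stage 1: m₀ = 100,020 kg, m_f = 100,020 − 75,800 = 24,220 kg; Δv = 309×9.8×ln(4.13) = 3028.2×1.4182 ≈ 4295 m/s.
Stage 2: m₀ = 19,210 kg, m_f = 19,210 − 12,300 = 6,910 kg; Δv = 294×9.8×ln(2.78) = 2881.2×1.0225 ≈ 2946 m/s.
Total Δv = 4295 + 2946 = 7241 m/s.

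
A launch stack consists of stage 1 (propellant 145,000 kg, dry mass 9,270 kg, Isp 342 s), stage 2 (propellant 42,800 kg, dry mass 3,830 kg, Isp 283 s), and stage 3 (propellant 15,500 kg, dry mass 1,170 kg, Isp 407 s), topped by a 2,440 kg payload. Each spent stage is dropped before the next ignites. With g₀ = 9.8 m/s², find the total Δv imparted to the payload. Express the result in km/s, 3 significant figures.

Δv ≈ 13.2 km/s

Ignition mass of stage 1 = 145,000+9,270 + 42,800+3,830 + 15,500+1,170 + 2,440 = 220,010 kg.
Stage 1: m₀ = 220,010 kg, m_f = 220,010 − 145,000 = 75,010 kg; Δv = 342×9.8×ln(2.933) = 3351.6×1.0761 ≈ 3606 m/s.
Stage 2: m₀ = 65,740 kg, m_f = 65,740 − 42,800 = 22,940 kg; Δv = 283×9.8×ln(2.866) = 2773.4×1.0528 ≈ 2920 m/s.
Stage 3: m₀ = 19,110 kg, m_f = 19,110 − 15,500 = 3,610 kg; Δv = 407×9.8×ln(5.294) = 3988.6×1.6665 ≈ 6647 m/s.
Total Δv = 3606 + 2920 + 6647 = 13173 m/s.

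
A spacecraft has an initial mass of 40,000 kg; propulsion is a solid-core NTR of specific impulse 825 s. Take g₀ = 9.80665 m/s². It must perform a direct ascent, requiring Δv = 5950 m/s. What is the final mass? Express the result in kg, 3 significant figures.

v_e = Isp · g₀ = 825 × 9.80665 = 8090.5 m/s.
From the ideal rocket equation, m₀/m_f = exp(Δv / v_e) = exp(5950 / 8090.5) = exp(0.7354) = 2.0864.
m_f = m₀ / 2.0864 = 40,000 / 2.0864 = 19,171.8 kg.

final mass ≈ 19200 kg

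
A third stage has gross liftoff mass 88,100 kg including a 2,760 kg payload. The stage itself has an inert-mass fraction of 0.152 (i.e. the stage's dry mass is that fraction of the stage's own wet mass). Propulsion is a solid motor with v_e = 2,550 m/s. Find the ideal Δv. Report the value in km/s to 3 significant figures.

Δv ≈ 4.39 km/s

Stage wet mass = m₀ − payload = 88,100 − 2,760 = 85,340 kg.
Stage dry mass = ε × stage wet mass = 0.152 × 85,340 = 12,971.7 kg.
Burnout mass m_f = stage dry + payload = 12,971.7 + 2,760 = 15,731.7 kg.
Δv = v_e · ln(88,100/15,731.7) = 2550.0 × ln(5.6) = 2550.0 × 1.7228 ≈ 4393 m/s.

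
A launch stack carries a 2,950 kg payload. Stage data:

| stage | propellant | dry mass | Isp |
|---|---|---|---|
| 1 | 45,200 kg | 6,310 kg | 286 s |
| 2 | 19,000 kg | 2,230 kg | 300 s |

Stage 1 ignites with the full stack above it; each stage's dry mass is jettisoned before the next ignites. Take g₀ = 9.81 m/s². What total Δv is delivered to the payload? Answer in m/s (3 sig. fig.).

Δv ≈ 7090 m/s

Ignition mass of stage 1 = 45,200+6,310 + 19,000+2,230 + 2,950 = 75,690 kg.
Stage 1: m₀ = 75,690 kg, m_f = 75,690 − 45,200 = 30,490 kg; Δv = 286×9.81×ln(2.482) = 2805.7×0.9092 ≈ 2551 m/s.
Stage 2: m₀ = 24,180 kg, m_f = 24,180 − 19,000 = 5,180 kg; Δv = 300×9.81×ln(4.668) = 2943.0×1.5407 ≈ 4534 m/s.
Total Δv = 2551 + 4534 = 7085 m/s.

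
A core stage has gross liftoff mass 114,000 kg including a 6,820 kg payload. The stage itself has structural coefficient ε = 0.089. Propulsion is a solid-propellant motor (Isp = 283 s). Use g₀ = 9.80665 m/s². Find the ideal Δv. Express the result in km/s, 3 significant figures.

Δv ≈ 5.39 km/s

Stage wet mass = m₀ − payload = 114,000 − 6,820 = 107,180 kg.
Stage dry mass = ε × stage wet mass = 0.089 × 107,180 = 9,539.02 kg.
Burnout mass m_f = stage dry + payload = 9,539.02 + 6,820 = 16,359.02 kg.
v_e = Isp · g₀ = 283 × 9.80665 = 2775.3 m/s.
Rocket equation: Δv = v_e · ln(114,000/16,359.02) = 2775.3 × ln(6.969) = 2775.3 × 1.9414 ≈ 5388 m/s.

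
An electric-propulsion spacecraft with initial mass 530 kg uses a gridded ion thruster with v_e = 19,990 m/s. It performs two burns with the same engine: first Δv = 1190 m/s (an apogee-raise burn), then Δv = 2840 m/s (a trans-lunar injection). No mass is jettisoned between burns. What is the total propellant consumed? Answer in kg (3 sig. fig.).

After the first burn: m = 530 × exp(−1190/19990.0) = 530 × 0.94221 = 499.371 kg.
After the second burn: m = 499.371 × exp(−2840/19990.0) = 499.371 × 0.86756 = 433.234 kg.
Total propellant = m₀ − m_final = 530 − 433.234 = 96.766 kg.

total propellant consumed ≈ 96.8 kg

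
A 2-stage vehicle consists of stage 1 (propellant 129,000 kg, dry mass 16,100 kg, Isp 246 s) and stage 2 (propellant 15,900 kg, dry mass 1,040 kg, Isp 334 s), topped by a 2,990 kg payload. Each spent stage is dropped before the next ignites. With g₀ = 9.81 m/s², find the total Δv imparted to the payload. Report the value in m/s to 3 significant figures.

Ignition mass of stage 1 = 129,000+16,100 + 15,900+1,040 + 2,990 = 165,030 kg.
Stage 1: m₀ = 165,030 kg, m_f = 165,030 − 129,000 = 36,030 kg; Δv = 246×9.81×ln(4.58) = 2413.3×1.5218 ≈ 3672 m/s.
Stage 2: m₀ = 19,930 kg, m_f = 19,930 − 15,900 = 4,030 kg; Δv = 334×9.81×ln(4.945) = 3276.5×1.5985 ≈ 5237 m/s.
Total Δv = 3672 + 5237 = 8909 m/s.

Δv ≈ 8910 m/s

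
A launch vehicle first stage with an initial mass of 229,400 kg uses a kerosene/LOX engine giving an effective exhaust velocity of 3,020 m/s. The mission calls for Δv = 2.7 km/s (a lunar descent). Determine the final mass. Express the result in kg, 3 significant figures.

final mass ≈ 93800 kg

m₀/m_f = exp(Δv / v_e) = exp(2700 / 3020.0) = exp(0.8940) = 2.4450.
m_f = m₀ / 2.4450 = 229,400 / 2.4450 = 93,824.1 kg.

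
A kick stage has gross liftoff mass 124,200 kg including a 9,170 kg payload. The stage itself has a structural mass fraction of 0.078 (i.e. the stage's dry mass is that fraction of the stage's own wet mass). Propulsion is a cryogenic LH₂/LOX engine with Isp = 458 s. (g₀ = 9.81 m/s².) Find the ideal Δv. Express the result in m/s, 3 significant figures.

Δv ≈ 8640 m/s

Stage wet mass = m₀ − payload = 124,200 − 9,170 = 115,030 kg.
Stage dry mass = ε × stage wet mass = 0.078 × 115,030 = 8,972.34 kg.
Burnout mass m_f = stage dry + payload = 8,972.34 + 9,170 = 18,142.34 kg.
v_e = Isp · g₀ = 458 × 9.81 = 4493.0 m/s.
By the Tsiolkovsky rocket equation, Δv = v_e · ln(124,200/18,142.34) = 4493.0 × ln(6.846) = 4493.0 × 1.9236 ≈ 8643 m/s.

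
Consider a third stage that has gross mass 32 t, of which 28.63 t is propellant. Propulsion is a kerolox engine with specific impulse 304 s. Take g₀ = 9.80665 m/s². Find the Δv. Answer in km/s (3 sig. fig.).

Δv ≈ 6.71 km/s

v_e = Isp · g₀ = 304 × 9.80665 = 2981.2 m/s.
m_f = m₀ − m_prop = 32 − 28.63 = 3.37 t.
Δv = v_e · ln(m₀/m_f) = 2981.2 × ln(9.496) = 2981.2 × 2.2508 ≈ 6710.2 m/s.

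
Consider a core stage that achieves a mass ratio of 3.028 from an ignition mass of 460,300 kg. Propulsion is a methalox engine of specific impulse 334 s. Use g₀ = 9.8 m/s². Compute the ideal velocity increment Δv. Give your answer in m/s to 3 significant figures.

v_e = Isp · g₀ = 334 × 9.8 = 3273.2 m/s.
Rocket equation: Δv = v_e · ln(3.028) = 3273.2 × 1.1079 ≈ 3626.4 m/s.

Δv ≈ 3630 m/s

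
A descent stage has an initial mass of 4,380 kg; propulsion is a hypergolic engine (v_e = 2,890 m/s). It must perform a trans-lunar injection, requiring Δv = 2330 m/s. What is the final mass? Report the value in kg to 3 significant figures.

m₀/m_f = exp(Δv / v_e) = exp(2330 / 2890.0) = exp(0.8062) = 2.2394.
m_f = m₀ / 2.2394 = 4,380 / 2.2394 = 1,955.88 kg.

final mass ≈ 1960 kg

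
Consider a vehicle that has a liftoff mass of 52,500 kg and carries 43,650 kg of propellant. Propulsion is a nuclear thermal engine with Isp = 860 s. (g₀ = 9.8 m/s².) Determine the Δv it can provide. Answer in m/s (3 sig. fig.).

Δv ≈ 15000 m/s

v_e = Isp · g₀ = 860 × 9.8 = 8428.0 m/s.
m_f = m₀ − m_prop = 52,500 − 43,650 = 8,850 kg.
From the ideal rocket equation, Δv = v_e · ln(m₀/m_f) = 8428.0 × ln(5.932) = 8428.0 × 1.7804 ≈ 15005.2 m/s.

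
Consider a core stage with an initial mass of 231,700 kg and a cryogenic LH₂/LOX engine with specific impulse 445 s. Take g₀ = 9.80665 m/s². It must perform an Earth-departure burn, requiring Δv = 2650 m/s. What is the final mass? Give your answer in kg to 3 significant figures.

final mass ≈ 126000 kg

v_e = Isp · g₀ = 445 × 9.80665 = 4364.0 m/s.
By the Tsiolkovsky rocket equation, m₀/m_f = exp(Δv / v_e) = exp(2650 / 4364.0) = exp(0.6072) = 1.8354.
m_f = m₀ / 1.8354 = 231,700 / 1.8354 = 126,240 kg.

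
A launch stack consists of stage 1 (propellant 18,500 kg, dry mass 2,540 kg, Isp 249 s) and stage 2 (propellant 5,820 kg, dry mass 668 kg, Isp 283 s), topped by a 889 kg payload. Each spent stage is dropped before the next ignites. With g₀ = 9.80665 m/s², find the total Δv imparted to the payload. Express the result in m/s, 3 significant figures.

Ignition mass of stage 1 = 18,500+2,540 + 5,820+668 + 889 = 28,417 kg.
Stage 1: m₀ = 28,417 kg, m_f = 28,417 − 18,500 = 9,917 kg; Δv = 249×9.80665×ln(2.865) = 2441.9×1.0527 ≈ 2571 m/s.
Stage 2: m₀ = 7,377 kg, m_f = 7,377 − 5,820 = 1,557 kg; Δv = 283×9.80665×ln(4.738) = 2775.3×1.5556 ≈ 4317 m/s.
Total Δv = 2571 + 4317 = 6888 m/s.

Δv ≈ 6890 m/s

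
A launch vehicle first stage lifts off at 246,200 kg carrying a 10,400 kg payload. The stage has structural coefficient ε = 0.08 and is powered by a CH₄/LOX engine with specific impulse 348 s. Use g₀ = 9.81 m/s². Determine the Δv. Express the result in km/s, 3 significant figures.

Stage wet mass = m₀ − payload = 246,200 − 10,400 = 235,800 kg.
Stage dry mass = ε × stage wet mass = 0.08 × 235,800 = 18,864 kg.
Burnout mass m_f = stage dry + payload = 18,864 + 10,400 = 29,264 kg.
v_e = Isp · g₀ = 348 × 9.81 = 3413.9 m/s.
By the Tsiolkovsky rocket equation, Δv = v_e · ln(246,200/29,264) = 3413.9 × ln(8.413) = 3413.9 × 2.1298 ≈ 7271 m/s.

Δv ≈ 7.27 km/s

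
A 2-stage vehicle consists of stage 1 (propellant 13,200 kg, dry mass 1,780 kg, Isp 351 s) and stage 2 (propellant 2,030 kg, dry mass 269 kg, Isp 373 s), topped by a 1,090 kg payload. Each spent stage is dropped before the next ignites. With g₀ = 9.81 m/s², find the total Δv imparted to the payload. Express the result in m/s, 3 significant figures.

Ignition mass of stage 1 = 13,200+1,780 + 2,030+269 + 1,090 = 18,369 kg.
Stage 1: m₀ = 18,369 kg, m_f = 18,369 − 13,200 = 5,169 kg; Δv = 351×9.81×ln(3.554) = 3443.3×1.2680 ≈ 4366 m/s.
Stage 2: m₀ = 3,389 kg, m_f = 3,389 − 2,030 = 1,359 kg; Δv = 373×9.81×ln(2.494) = 3659.1×0.9138 ≈ 3344 m/s.
Total Δv = 4366 + 3344 = 7710 m/s.

Δv ≈ 7710 m/s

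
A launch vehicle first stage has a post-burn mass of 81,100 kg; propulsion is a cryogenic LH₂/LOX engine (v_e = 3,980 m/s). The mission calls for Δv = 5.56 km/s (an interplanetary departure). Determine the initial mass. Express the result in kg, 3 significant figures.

m₀/m_f = exp(Δv / v_e) = exp(5560 / 3980.0) = exp(1.3970) = 4.0430.
m₀ = m_f × 4.0430 = 81,100 × 4.0430 = 327,887 kg.

initial mass ≈ 328000 kg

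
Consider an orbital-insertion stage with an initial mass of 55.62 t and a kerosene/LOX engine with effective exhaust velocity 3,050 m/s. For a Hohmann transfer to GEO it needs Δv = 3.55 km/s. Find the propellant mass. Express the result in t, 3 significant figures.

m₀/m_f = exp(Δv / v_e) = exp(3550 / 3050.0) = exp(1.1639) = 3.2025.
m_f = 55.62 / 3.2025 = 17.3677 t, so propellant = m₀ − m_f = 55.62 − 17.3677 = 38.2523 t.

propellant mass ≈ 38.3 t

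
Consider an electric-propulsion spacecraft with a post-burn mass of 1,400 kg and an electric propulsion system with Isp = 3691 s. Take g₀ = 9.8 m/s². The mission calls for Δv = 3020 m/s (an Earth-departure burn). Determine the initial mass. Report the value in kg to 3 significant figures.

v_e = Isp · g₀ = 3691 × 9.8 = 36171.8 m/s.
m₀/m_f = exp(Δv / v_e) = exp(3020 / 36171.8) = exp(0.0835) = 1.0871.
m₀ = m_f × 1.0871 = 1,400 × 1.0871 = 1,521.94 kg.

initial mass ≈ 1520 kg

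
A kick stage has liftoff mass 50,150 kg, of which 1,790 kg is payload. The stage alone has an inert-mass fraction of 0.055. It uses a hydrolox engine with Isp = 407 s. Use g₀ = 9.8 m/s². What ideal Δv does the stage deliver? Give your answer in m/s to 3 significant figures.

Stage wet mass = m₀ − payload = 50,150 − 1,790 = 48,360 kg.
Stage dry mass = ε × stage wet mass = 0.055 × 48,360 = 2,659.8 kg.
Burnout mass m_f = stage dry + payload = 2,659.8 + 1,790 = 4,449.8 kg.
v_e = Isp · g₀ = 407 × 9.8 = 3988.6 m/s.
Rocket equation: Δv = v_e · ln(50,150/4,449.8) = 3988.6 × ln(11.27) = 3988.6 × 2.4222 ≈ 9661 m/s.

Δv ≈ 9660 m/s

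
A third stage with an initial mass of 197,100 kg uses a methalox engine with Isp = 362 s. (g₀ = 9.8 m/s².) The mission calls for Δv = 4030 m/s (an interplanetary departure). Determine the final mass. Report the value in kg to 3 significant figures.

final mass ≈ 63300 kg

v_e = Isp · g₀ = 362 × 9.8 = 3547.6 m/s.
Using Δv = v_e ln(m₀/m_f): m₀/m_f = exp(Δv / v_e) = exp(4030 / 3547.6) = exp(1.1360) = 3.1142.
m_f = m₀ / 3.1142 = 197,100 / 3.1142 = 63,290.7 kg.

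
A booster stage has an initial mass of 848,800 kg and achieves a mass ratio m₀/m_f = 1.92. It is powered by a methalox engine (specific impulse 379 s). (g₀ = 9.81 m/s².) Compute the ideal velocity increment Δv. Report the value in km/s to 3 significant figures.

v_e = Isp · g₀ = 379 × 9.81 = 3718.0 m/s.
Δv = v_e · ln(1.92) = 3718.0 × 0.6523 ≈ 2425.3 m/s.

Δv ≈ 2.43 km/s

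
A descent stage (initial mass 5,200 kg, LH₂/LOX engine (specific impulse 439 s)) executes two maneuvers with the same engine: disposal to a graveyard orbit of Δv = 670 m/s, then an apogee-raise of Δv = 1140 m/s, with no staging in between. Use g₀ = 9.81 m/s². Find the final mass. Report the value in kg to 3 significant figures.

v_e = Isp · g₀ = 439 × 9.81 = 4306.6 m/s.
After the first burn: m = 5200 × exp(−670/4306.6) = 5200 × 0.85592 = 4,450.78 kg.
After the second burn: m = 4,450.78 × exp(−1140/4306.6) = 4,450.78 × 0.76743 = 3,415.66 kg.

final mass ≈ 3420 kg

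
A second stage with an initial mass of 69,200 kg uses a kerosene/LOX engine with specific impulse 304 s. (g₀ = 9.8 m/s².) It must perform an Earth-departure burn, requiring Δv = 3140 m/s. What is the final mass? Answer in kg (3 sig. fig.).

v_e = Isp · g₀ = 304 × 9.8 = 2979.2 m/s.
m₀/m_f = exp(Δv / v_e) = exp(3140 / 2979.2) = exp(1.0540) = 2.8690.
m_f = m₀ / 2.8690 = 69,200 / 2.8690 = 24,119.9 kg.

final mass ≈ 24100 kg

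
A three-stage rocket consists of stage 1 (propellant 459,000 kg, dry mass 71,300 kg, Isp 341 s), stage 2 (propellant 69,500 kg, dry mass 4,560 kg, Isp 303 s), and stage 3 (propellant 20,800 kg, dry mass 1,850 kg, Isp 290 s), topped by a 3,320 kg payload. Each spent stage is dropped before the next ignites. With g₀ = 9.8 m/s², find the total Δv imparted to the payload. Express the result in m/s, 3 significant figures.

Ignition mass of stage 1 = 459,000+71,300 + 69,500+4,560 + 20,800+1,850 + 3,320 = 630,330 kg.
Stage 1: m₀ = 630,330 kg, m_f = 630,330 − 459,000 = 171,330 kg; Δv = 341×9.8×ln(3.679) = 3341.8×1.3027 ≈ 4353 m/s.
Stage 2: m₀ = 100,030 kg, m_f = 100,030 − 69,500 = 30,530 kg; Δv = 303×9.8×ln(3.276) = 2969.4×1.1868 ≈ 3524 m/s.
Stage 3: m₀ = 25,970 kg, m_f = 25,970 − 20,800 = 5,170 kg; Δv = 290×9.8×ln(5.023) = 2842.0×1.6141 ≈ 4587 m/s.
Total Δv = 4353 + 3524 + 4587 = 12464 m/s.

Δv ≈ 12500 m/s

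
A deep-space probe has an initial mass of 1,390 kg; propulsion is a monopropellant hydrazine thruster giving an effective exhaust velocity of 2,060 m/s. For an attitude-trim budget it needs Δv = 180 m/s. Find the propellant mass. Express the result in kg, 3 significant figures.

propellant mass ≈ 116 kg

From the ideal rocket equation, m₀/m_f = exp(Δv / v_e) = exp(180 / 2060.0) = exp(0.0874) = 1.0913.
m_f = 1,390 / 1.0913 = 1,273.71 kg, so propellant = m₀ − m_f = 1,390 − 1,273.71 = 116.29 kg.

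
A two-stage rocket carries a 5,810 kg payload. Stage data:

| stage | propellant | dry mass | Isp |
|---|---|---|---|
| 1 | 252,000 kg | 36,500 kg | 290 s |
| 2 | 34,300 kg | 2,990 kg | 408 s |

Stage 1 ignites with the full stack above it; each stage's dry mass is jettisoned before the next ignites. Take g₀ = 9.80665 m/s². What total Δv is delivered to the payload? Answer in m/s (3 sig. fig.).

Ignition mass of stage 1 = 252,000+36,500 + 34,300+2,990 + 5,810 = 331,600 kg.
Stage 1: m₀ = 331,600 kg, m_f = 331,600 − 252,000 = 79,600 kg; Δv = 290×9.80665×ln(4.166) = 2843.9×1.4269 ≈ 4058 m/s.
Stage 2: m₀ = 43,100 kg, m_f = 43,100 − 34,300 = 8,800 kg; Δv = 408×9.80665×ln(4.898) = 4001.1×1.5888 ≈ 6357 m/s.
Total Δv = 4058 + 6357 = 10415 m/s.

Δv ≈ 10400 m/s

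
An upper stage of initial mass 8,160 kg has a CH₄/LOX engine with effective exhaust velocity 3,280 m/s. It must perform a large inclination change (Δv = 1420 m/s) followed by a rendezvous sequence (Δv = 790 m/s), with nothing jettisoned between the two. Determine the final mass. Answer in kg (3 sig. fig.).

final mass ≈ 4160 kg

After the first burn: m = 8160 × exp(−1420/3280.0) = 8160 × 0.64861 = 5,292.66 kg.
After the second burn: m = 5,292.66 × exp(−790/3280.0) = 5,292.66 × 0.78596 = 4,159.82 kg.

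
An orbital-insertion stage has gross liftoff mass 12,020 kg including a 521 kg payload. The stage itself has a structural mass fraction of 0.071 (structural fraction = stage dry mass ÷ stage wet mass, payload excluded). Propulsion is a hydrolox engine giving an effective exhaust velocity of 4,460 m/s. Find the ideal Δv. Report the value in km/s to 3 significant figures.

Δv ≈ 9.79 km/s

Stage wet mass = m₀ − payload = 12,020 − 521 = 11,499 kg.
Stage dry mass = ε × stage wet mass = 0.071 × 11,499 = 816.429 kg.
Burnout mass m_f = stage dry + payload = 816.429 + 521 = 1,337.429 kg.
By the Tsiolkovsky rocket equation, Δv = v_e · ln(12,020/1,337.429) = 4460.0 × ln(8.987) = 4460.0 × 2.1958 ≈ 9793 m/s.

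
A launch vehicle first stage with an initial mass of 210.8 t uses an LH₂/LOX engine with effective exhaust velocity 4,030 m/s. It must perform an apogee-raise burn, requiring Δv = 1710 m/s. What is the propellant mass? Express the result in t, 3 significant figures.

propellant mass ≈ 72.9 t

By the Tsiolkovsky rocket equation, m₀/m_f = exp(Δv / v_e) = exp(1710 / 4030.0) = exp(0.4243) = 1.5285.
m_f = 210.8 / 1.5285 = 137.913 t, so propellant = m₀ − m_f = 210.8 − 137.913 = 72.887 t.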